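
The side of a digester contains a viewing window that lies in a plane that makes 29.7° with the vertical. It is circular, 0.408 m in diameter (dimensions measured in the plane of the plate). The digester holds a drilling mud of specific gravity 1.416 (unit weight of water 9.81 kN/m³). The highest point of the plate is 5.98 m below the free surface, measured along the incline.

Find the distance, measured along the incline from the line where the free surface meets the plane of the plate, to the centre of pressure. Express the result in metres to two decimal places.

y_p = 6.19 m

γ = 1.416 × 9.81 = 13.89096 kN/m³.
The plate makes 29.7° with the vertical, i.e. θ = 90° − 29.7° = 60.3° to the horizontal. Measuring y along the incline from the free-surface line, vertical depth h = y·sinθ with sinθ = 0.868632.
The centroid is at the centre, 0.204 m below the top of the plate, so y_c = 5.98 + 0.204 = 6.184 m and h_c = 6.184 × 0.868632 = 5.37162 m.
A = π(0.204)² = 0.130741 m².
Resultant F = γ·h_c·A = 13.89096 × 5.37162 × 0.130741 = 9.7555 kN.
I_c = πr⁴/4 = π × 0.204⁴/4 = 0.00136022 m⁴.
Centre of pressure: y_p = y_c + I_c/(y_c·A) = 6.184 + 0.00136022/(6.184 × 0.130741) = 6.184 + 0.00168239 = 6.18568 m along the plane.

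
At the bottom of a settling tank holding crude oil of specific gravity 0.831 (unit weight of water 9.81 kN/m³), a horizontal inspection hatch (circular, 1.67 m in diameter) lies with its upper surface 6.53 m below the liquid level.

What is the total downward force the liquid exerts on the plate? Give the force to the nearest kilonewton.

γ = 0.831 × 9.81 = 8.15211 kN/m³.
The plate is horizontal, so pressure is uniform at p = γ·h = 8.15211 × 6.53 = 53.2333 kN/m².
A = π(0.835)² = 2.1904 m².
F = p·A = 53.2333 × 2.1904 = 116.602 kN.

F ≈ 117 kN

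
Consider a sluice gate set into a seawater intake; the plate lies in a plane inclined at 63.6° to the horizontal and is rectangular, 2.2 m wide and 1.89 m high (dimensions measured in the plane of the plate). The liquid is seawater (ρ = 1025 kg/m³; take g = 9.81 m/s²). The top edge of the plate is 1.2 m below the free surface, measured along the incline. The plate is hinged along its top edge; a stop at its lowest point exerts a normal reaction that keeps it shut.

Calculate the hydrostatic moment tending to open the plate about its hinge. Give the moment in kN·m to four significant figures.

γ = ρg = 1025 × 9.81 / 1000 = 10.05525 kN/m³.
Let θ = 63.6° be the plate's angle to the horizontal; measure y along the incline from where the plane meets the free surface. Vertical depth h = y·sinθ with sinθ = 0.895712.
The centroid lies 1.89/2 = 0.945 m below the top edge, so y_c = 1.2 + 0.945 = 2.145 m and h_c = 2.145 × 0.895712 = 1.9213 m.
A = 2.2 × 1.89 = 4.158 m².
Resultant F = γ·h_c·A = 10.05525 × 1.9213 × 4.158 = 80.329 kN.
I_c = b·h³/12 = 2.2 × 1.89³/12 = 1.23773 m⁴.
Centre of pressure: y_p = y_c + I_c/(y_c·A) = 2.145 + 1.23773/(2.145 × 4.158) = 2.145 + 0.138776 = 2.28378 m along the plane.
The resultant acts 0.945 + 0.138776 = 1.08378 m (along the plate) below the hinge at the top edge, so the moment about the hinge is M = F × 1.08378 = 80.329 × 1.08378 = 87.059 kN·m.

M ≈ 87.06 kN·m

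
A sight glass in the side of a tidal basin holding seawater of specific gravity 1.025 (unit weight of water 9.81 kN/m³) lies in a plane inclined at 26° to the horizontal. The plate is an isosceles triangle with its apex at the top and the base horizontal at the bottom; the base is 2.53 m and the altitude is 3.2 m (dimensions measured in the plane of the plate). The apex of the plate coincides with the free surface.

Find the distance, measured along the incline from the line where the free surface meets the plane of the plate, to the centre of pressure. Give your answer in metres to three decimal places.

γ = 1.025 × 9.81 = 10.05525 kN/m³.
Let θ = 26° be the plate's angle to the horizontal; measure y along the incline from where the plane meets the free surface. Vertical depth h = y·sinθ with sinθ = 0.438371.
With the apex up, the centroid sits 2h/3 = 2 × 3.2/3 = 2.13333 m below the apex, so y_c = 2.13333 m and h_c = 2.13333 × 0.438371 = 0.93519 m.
A = ½ × 2.53 × 3.2 = 4.048 m².
Resultant F = γ·h_c·A = 10.05525 × 0.93519 × 4.048 = 38.0656 kN.
I_c = b·h³/36 = 2.53 × 3.2³/36 = 2.30286 m⁴.
Centre of pressure: y_p = y_c + I_c/(y_c·A) = 2.13333 + 2.30286/(2.13333 × 4.048) = 2.13333 + 0.266667 = 2.4 m along the plane.

y_p = 2.400 m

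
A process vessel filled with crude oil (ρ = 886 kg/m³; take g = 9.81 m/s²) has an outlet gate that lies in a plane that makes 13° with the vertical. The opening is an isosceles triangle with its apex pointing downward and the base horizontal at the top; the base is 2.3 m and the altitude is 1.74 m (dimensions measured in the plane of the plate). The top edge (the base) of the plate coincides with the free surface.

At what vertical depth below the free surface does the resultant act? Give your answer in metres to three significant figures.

h_p = 0.848 m

γ = ρg = 886 × 9.81 / 1000 = 8.69166 kN/m³.
The plate makes 13° with the vertical, i.e. θ = 90° − 13° = 77° to the horizontal. Measuring y along the incline from the free-surface line, vertical depth h = y·sinθ with sinθ = 0.974370.
With the apex down, the centroid sits h/3 = 1.74/3 = 0.58 m below the base (the top edge), so y_c = 0.58 m and h_c = 0.58 × 0.974370 = 0.565135 m.
A = ½ × 2.3 × 1.74 = 2.001 m².
Resultant F = γ·h_c·A = 8.69166 × 0.565135 × 2.001 = 9.82883 kN.
I_c = b·h³/36 = 2.3 × 1.74³/36 = 0.336568 m⁴.
Centre of pressure: y_p = y_c + I_c/(y_c·A) = 0.58 + 0.336568/(0.58 × 2.001) = 0.58 + 0.29 = 0.87 m along the plane.
Vertically, h_p = y_p·sinθ = 0.87 × 0.974370 = 0.847702 m.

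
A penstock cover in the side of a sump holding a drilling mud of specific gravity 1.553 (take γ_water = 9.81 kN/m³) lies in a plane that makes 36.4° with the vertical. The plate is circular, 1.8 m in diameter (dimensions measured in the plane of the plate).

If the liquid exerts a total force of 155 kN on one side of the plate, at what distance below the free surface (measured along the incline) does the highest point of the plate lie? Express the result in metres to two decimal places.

y_top ≈ 4.07 m

γ = 1.553 × 9.81 = 15.23493 kN/m³.
A = π(0.9)² = 2.54469 m².
From F = γ·h_c·A, the centroid depth is h_c = 155/(15.23493 × 2.54469) = 3.99812 m.
The plate makes 36.4° with the vertical, i.e. θ = 90° − 36.4° = 53.6° to the horizontal. Measuring y along the incline from the free-surface line, vertical depth h = y·sinθ with sinθ = 0.804894.
Along the incline, y_c = h_c/sinθ = 3.99812/0.804894 = 4.96726 m.
The centroid is at the centre, 0.9 m below the top of the plate, so the highest point sits at y_top = 4.96726 − 0.9 = 4.06726 m along the incline.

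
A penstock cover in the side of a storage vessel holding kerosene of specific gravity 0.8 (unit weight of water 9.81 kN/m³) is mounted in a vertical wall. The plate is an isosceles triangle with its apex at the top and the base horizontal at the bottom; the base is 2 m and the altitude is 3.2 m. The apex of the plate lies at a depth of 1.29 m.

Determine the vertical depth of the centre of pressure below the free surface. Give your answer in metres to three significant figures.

γ = 0.8 × 9.81 = 7.848 kN/m³.
With the apex up, the centroid sits 2h/3 = 2 × 3.2/3 = 2.13333 m below the apex, so the centroid depth is h_c = 1.29 + 2.13333 = 3.42333 m.
A = ½ × 2 × 3.2 = 3.2 m².
Resultant F = γ·h_c·A = 7.848 × 3.42333 × 3.2 = 85.9721 kN.
I_c = b·h³/36 = 2 × 3.2³/36 = 1.82044 m⁴.
Centre of pressure: y_p = y_c + I_c/(y_c·A) = 3.42333 + 1.82044/(3.42333 × 3.2) = 3.42333 + 0.16618 = 3.58951 m along the plane.

h_p = 3.59 m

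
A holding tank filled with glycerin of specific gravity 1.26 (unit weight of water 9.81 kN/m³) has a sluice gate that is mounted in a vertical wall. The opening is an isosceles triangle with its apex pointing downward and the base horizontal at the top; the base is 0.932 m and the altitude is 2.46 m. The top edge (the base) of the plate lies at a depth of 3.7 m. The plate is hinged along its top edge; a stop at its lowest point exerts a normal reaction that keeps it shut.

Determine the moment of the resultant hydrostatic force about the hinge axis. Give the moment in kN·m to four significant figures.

M ≈ 57.28 kN·m

γ = 1.26 × 9.81 = 12.3606 kN/m³.
With the apex down, the centroid sits h/3 = 2.46/3 = 0.82 m below the base (the top edge), so the centroid depth is h_c = 3.7 + 0.82 = 4.52 m.
A = ½ × 0.932 × 2.46 = 1.14636 m².
Resultant F = γ·h_c·A = 12.3606 × 4.52 × 1.14636 = 64.047 kN.
I_c = b·h³/36 = 0.932 × 2.46³/36 = 0.385406 m⁴.
Centre of pressure: y_p = y_c + I_c/(y_c·A) = 4.52 + 0.385406/(4.52 × 1.14636) = 4.52 + 0.0743805 = 4.59438 m along the plane.
The resultant acts 0.82 + 0.0743805 = 0.89438 m (along the plate) below the hinge at the top edge, so the moment about the hinge is M = F × 0.89438 = 64.047 × 0.89438 = 57.2824 kN·m.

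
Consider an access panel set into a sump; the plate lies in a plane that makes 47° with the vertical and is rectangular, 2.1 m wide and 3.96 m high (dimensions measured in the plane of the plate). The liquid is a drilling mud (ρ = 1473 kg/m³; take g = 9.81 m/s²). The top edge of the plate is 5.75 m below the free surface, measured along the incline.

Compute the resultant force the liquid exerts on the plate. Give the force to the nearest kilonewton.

F ≈ 634 kN

γ = ρg = 1473 × 9.81 / 1000 = 14.45013 kN/m³.
The plate makes 47° with the vertical, i.e. θ = 90° − 47° = 43° to the horizontal. Measuring y along the incline from the free-surface line, vertical depth h = y·sinθ with sinθ = 0.681998.
The centroid lies 3.96/2 = 1.98 m below the top edge, so y_c = 5.75 + 1.98 = 7.73 m and h_c = 7.73 × 0.681998 = 5.27184 m.
A = 2.1 × 3.96 = 8.316 m².
Resultant F = γ·h_c·A = 14.45013 × 5.27184 × 8.316 = 633.503 kN.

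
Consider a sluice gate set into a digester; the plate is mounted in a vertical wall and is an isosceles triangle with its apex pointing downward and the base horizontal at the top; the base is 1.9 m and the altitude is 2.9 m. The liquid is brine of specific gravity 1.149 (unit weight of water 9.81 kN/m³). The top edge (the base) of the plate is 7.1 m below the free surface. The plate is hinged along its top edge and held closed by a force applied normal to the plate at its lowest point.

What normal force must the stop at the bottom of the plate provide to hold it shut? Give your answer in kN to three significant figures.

γ = 1.149 × 9.81 = 11.27169 kN/m³.
With the apex down, the centroid sits h/3 = 2.9/3 = 0.966667 m below the base (the top edge), so the centroid depth is h_c = 7.1 + 0.966667 = 8.06667 m.
A = ½ × 1.9 × 2.9 = 2.755 m².
Resultant F = γ·h_c·A = 11.27169 × 8.06667 × 2.755 = 250.498 kN.
I_c = b·h³/36 = 1.9 × 2.9³/36 = 1.2872 m⁴.
Centre of pressure: y_p = y_c + I_c/(y_c·A) = 8.06667 + 1.2872/(8.06667 × 2.755) = 8.06667 + 0.0579202 = 8.12459 m along the plane.
The resultant acts 0.966667 + 0.0579202 = 1.02459 m (along the plate) below the hinge at the top edge, so the moment about the hinge is M = F × 1.02459 = 250.498 × 1.02459 = 256.658 kN·m.
A normal force at the bottom, 2.9 m from the hinge, must supply this moment: P = 256.658/2.9 = 88.5028 kN.

P ≈ 88.5 kN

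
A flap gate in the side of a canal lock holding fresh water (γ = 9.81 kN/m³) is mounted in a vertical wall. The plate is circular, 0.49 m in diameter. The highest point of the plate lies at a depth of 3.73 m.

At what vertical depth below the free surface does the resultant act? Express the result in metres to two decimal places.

γ = 9.81 kN/m³.
The centroid is at the centre, 0.245 m below the top of the plate, so the centroid depth is h_c = 3.73 + 0.245 = 3.975 m.
A = π(0.245)² = 0.188574 m².
Resultant F = γ·h_c·A = 9.81 × 3.975 × 0.188574 = 7.3534 kN.
I_c = πr⁴/4 = π × 0.245⁴/4 = 0.00282979 m⁴.
Centre of pressure: y_p = y_c + I_c/(y_c·A) = 3.975 + 0.00282979/(3.975 × 0.188574) = 3.975 + 0.00377516 = 3.97878 m along the plane.

h_p = 3.98 m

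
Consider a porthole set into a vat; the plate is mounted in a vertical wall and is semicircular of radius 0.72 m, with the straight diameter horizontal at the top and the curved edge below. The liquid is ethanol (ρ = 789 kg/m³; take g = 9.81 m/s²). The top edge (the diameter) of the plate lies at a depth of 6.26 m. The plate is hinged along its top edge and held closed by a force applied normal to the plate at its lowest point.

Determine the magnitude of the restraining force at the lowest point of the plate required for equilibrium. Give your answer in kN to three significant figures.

P ≈ 17.9 kN

γ = ρg = 789 × 9.81 / 1000 = 7.74009 kN/m³.
The centroid of a semicircle lies 4r/(3π) = 0.305577 m from the diameter, here below the top edge, so the centroid depth is h_c = 6.26 + 0.305577 = 6.56558 m.
A = πr²/2 = π × 0.72²/2 = 0.814301 m².
Resultant F = γ·h_c·A = 7.74009 × 6.56558 × 0.814301 = 41.3813 kN.
I_c = (π/8 − 8/(9π))·r⁴ = 0.109757 × 0.72⁴ = 0.0294959 m⁴.
Centre of pressure: y_p = y_c + I_c/(y_c·A) = 6.56558 + 0.0294959/(6.56558 × 0.814301) = 6.56558 + 0.00551701 = 6.5711 m along the plane.
The resultant acts 0.305577 + 0.00551701 = 0.311094 m (along the plate) below the hinge at the top edge, so the moment about the hinge is M = F × 0.311094 = 41.3813 × 0.311094 = 12.8735 kN·m.
A normal force at the bottom, 0.72 m from the hinge, must supply this moment: P = 12.8735/0.72 = 17.8799 kN.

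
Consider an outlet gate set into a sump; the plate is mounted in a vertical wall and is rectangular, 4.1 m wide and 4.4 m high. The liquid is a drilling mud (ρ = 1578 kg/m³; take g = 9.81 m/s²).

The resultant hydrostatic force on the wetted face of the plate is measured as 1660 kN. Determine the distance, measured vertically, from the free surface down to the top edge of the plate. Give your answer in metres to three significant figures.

γ = ρg = 1578 × 9.81 / 1000 = 15.48018 kN/m³.
A = 4.1 × 4.4 = 18.04 m².
From F = γ·h_c·A, the centroid depth is h_c = 1660/(15.48018 × 18.04) = 5.94423 m.
The centroid lies 4.4/2 = 2.2 m below the top edge, so the top edge sits at h_top = 5.94423 − 2.2 = 3.74423 m below the surface.

d_top ≈ 3.74 m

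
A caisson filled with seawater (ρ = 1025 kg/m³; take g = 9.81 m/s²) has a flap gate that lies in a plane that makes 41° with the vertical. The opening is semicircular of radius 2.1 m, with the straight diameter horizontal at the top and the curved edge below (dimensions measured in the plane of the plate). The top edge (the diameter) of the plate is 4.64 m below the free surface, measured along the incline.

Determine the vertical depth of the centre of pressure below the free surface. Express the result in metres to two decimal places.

γ = ρg = 1025 × 9.81 / 1000 = 10.05525 kN/m³.
The plate makes 41° with the vertical, i.e. θ = 90° − 41° = 49° to the horizontal. Measuring y along the incline from the free-surface line, vertical depth h = y·sinθ with sinθ = 0.754710.
The centroid of a semicircle lies 4r/(3π) = 0.891268 m from the diameter, here below the top edge, so y_c = 4.64 + 0.891268 = 5.53127 m and h_c = 5.53127 × 0.754710 = 4.1745 m.
A = πr²/2 = π × 2.1²/2 = 6.92721 m².
Resultant F = γ·h_c·A = 10.05525 × 4.1745 × 6.92721 = 290.774 kN.
I_c = (π/8 − 8/(9π))·r⁴ = 0.109757 × 2.1⁴ = 2.13457 m⁴.
Centre of pressure: y_p = y_c + I_c/(y_c·A) = 5.53127 + 2.13457/(5.53127 × 6.92721) = 5.53127 + 0.0557092 = 5.58698 m along the plane.
Vertically, h_p = y_p·sinθ = 5.58698 × 0.754710 = 4.21655 m.

h_p = 4.22 m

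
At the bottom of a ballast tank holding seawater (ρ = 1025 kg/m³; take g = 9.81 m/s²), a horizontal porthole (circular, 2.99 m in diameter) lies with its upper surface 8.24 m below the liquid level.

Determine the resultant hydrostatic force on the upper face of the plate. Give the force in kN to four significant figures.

F ≈ 581.8 kN

γ = ρg = 1025 × 9.81 / 1000 = 10.05525 kN/m³.
The plate is horizontal, so pressure is uniform at p = γ·h = 10.05525 × 8.24 = 82.8553 kN/m².
A = π(1.495)² = 7.02154 m².
F = p·A = 82.8553 × 7.02154 = 581.772 kN.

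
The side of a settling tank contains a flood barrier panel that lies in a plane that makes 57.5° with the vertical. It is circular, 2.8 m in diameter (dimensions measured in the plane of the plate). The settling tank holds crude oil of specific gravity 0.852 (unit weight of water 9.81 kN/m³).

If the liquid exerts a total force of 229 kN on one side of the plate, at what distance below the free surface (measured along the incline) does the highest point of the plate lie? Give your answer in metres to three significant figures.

y_top ≈ 6.88 m

γ = 0.852 × 9.81 = 8.35812 kN/m³.
A = π(1.4)² = 6.15752 m².
From F = γ·h_c·A, the centroid depth is h_c = 229/(8.35812 × 6.15752) = 4.4496 m.
The plate makes 57.5° with the vertical, i.e. θ = 90° − 57.5° = 32.5° to the horizontal. Measuring y along the incline from the free-surface line, vertical depth h = y·sinθ with sinθ = 0.537300.
Along the incline, y_c = h_c/sinθ = 4.4496/0.537300 = 8.28141 m.
The centroid is at the centre, 1.4 m below the top of the plate, so the highest point sits at y_top = 8.28141 − 1.4 = 6.88141 m along the incline.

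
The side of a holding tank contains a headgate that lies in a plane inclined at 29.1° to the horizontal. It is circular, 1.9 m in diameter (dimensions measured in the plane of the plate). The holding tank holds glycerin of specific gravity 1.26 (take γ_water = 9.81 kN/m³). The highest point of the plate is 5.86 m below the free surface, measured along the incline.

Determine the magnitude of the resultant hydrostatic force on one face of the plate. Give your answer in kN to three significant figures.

F ≈ 116 kN

γ = 1.26 × 9.81 = 12.3606 kN/m³.
Let θ = 29.1° be the plate's angle to the horizontal; measure y along the incline from where the plane meets the free surface. Vertical depth h = y·sinθ with sinθ = 0.486335.
The centroid is at the centre, 0.95 m below the top of the plate, so y_c = 5.86 + 0.95 = 6.81 m and h_c = 6.81 × 0.486335 = 3.31194 m.
A = π(0.95)² = 2.83529 m².
Resultant F = γ·h_c·A = 12.3606 × 3.31194 × 2.83529 = 116.07 kN.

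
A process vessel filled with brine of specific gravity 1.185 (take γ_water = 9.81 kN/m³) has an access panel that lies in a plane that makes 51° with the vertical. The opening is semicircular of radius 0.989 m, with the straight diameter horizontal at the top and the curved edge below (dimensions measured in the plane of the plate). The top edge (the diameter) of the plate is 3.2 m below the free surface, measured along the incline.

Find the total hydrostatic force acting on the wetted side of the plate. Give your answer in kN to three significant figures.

γ = 1.185 × 9.81 = 11.62485 kN/m³.
The plate makes 51° with the vertical, i.e. θ = 90° − 51° = 39° to the horizontal. Measuring y along the incline from the free-surface line, vertical depth h = y·sinθ with sinθ = 0.629320.
The centroid of a semicircle lies 4r/(3π) = 0.419745 m from the diameter, here below the top edge, so y_c = 3.2 + 0.419745 = 3.61974 m and h_c = 3.61974 × 0.629320 = 2.27797 m.
A = πr²/2 = π × 0.989²/2 = 1.53643 m².
Resultant F = γ·h_c·A = 11.62485 × 2.27797 × 1.53643 = 40.6863 kN.

F ≈ 40.7 kN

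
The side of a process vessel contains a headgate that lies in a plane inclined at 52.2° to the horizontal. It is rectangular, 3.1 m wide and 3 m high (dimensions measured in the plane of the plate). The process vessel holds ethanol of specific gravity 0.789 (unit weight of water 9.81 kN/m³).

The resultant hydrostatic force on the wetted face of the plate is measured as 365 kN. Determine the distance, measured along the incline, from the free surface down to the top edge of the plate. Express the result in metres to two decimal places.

γ = 0.789 × 9.81 = 7.74009 kN/m³.
A = 3.1 × 3 = 9.3 m².
From F = γ·h_c·A, the centroid depth is h_c = 365/(7.74009 × 9.3) = 5.07065 m.
Let θ = 52.2° be the plate's angle to the horizontal; measure y along the incline from where the plane meets the free surface. Vertical depth h = y·sinθ with sinθ = 0.790155.
Along the incline, y_c = h_c/sinθ = 5.07065/0.790155 = 6.41729 m.
The centroid lies 3/2 = 1.5 m below the top edge, so the top edge sits at y_top = 6.41729 − 1.5 = 4.91729 m along the incline.

y_top ≈ 4.92 m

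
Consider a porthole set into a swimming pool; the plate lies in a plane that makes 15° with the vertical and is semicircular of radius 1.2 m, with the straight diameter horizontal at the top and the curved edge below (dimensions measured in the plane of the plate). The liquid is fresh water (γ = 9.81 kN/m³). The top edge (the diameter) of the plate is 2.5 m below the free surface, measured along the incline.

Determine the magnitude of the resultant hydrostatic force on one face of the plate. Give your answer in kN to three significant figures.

F ≈ 64.5 kN

γ = 9.81 kN/m³.
The plate makes 15° with the vertical, i.e. θ = 90° − 15° = 75° to the horizontal. Measuring y along the incline from the free-surface line, vertical depth h = y·sinθ with sinθ = 0.965926.
The centroid of a semicircle lies 4r/(3π) = 0.509296 m from the diameter, here below the top edge, so y_c = 2.5 + 0.509296 = 3.0093 m and h_c = 3.0093 × 0.965926 = 2.90676 m.
A = πr²/2 = π × 1.2²/2 = 2.26195 m².
Resultant F = γ·h_c·A = 9.81 × 2.90676 × 2.26195 = 64.5002 kN.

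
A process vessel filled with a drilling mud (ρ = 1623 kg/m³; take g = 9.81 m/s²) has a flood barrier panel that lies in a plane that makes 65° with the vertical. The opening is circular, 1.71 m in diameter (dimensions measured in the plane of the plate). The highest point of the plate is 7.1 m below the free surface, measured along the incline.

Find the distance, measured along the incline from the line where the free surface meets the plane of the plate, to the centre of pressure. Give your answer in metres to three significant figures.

γ = ρg = 1623 × 9.81 / 1000 = 15.92163 kN/m³.
The plate makes 65° with the vertical, i.e. θ = 90° − 65° = 25° to the horizontal. Measuring y along the incline from the free-surface line, vertical depth h = y·sinθ with sinθ = 0.422618.
The centroid is at the centre, 0.855 m below the top of the plate, so y_c = 7.1 + 0.855 = 7.955 m and h_c = 7.955 × 0.422618 = 3.36193 m.
A = π(0.855)² = 2.29658 m².
Resultant F = γ·h_c·A = 15.92163 × 3.36193 × 2.29658 = 122.93 kN.
I_c = πr⁴/4 = π × 0.855⁴/4 = 0.419715 m⁴.
Centre of pressure: y_p = y_c + I_c/(y_c·A) = 7.955 + 0.419715/(7.955 × 2.29658) = 7.955 + 0.0229738 = 7.97797 m along the plane.

y_p = 7.98 m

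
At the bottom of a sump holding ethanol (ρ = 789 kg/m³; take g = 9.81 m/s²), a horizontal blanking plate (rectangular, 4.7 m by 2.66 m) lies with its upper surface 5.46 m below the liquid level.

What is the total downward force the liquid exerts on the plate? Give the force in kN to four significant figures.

F ≈ 528.3 kN

γ = ρg = 789 × 9.81 / 1000 = 7.74009 kN/m³.
The plate is horizontal, so pressure is uniform at p = γ·h = 7.74009 × 5.46 = 42.2609 kN/m².
A = 4.7 × 2.66 = 12.502 m².
F = p·A = 42.2609 × 12.502 = 528.346 kN.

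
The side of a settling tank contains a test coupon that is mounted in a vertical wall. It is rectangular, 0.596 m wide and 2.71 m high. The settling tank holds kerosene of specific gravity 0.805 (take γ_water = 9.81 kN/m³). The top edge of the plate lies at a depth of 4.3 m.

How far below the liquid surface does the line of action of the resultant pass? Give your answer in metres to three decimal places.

h_p = 5.763 m

γ = 0.805 × 9.81 = 7.89705 kN/m³.
The centroid lies 2.71/2 = 1.355 m below the top edge, so the centroid depth is h_c = 4.3 + 1.355 = 5.655 m.
A = 0.596 × 2.71 = 1.61516 m².
Resultant F = γ·h_c·A = 7.89705 × 5.655 × 1.61516 = 72.1295 kN.
I_c = b·h³/12 = 0.596 × 2.71³/12 = 0.988491 m⁴.
Centre of pressure: y_p = y_c + I_c/(y_c·A) = 5.655 + 0.988491/(5.655 × 1.61516) = 5.655 + 0.108224 = 5.76322 m along the plane.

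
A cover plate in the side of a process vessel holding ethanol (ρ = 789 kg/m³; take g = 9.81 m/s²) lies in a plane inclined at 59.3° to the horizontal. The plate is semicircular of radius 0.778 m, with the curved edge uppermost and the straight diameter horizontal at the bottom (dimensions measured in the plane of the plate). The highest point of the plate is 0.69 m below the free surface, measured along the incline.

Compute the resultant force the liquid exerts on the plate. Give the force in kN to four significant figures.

γ = ρg = 789 × 9.81 / 1000 = 7.74009 kN/m³.
Let θ = 59.3° be the plate's angle to the horizontal; measure y along the incline from where the plane meets the free surface. Vertical depth h = y·sinθ with sinθ = 0.859852.
The centroid lies 4r/(3π) = 0.330193 m above the diameter, so r − 4r/(3π) = 0.778 − 0.330193 = 0.447807 m below the topmost point, so y_c = 0.69 + 0.447807 = 1.13781 m and h_c = 1.13781 × 0.859852 = 0.978348 m.
A = πr²/2 = π × 0.778²/2 = 0.950778 m².
Resultant F = γ·h_c·A = 7.74009 × 0.978348 × 0.950778 = 7.19977 kN.

F ≈ 7.200 kN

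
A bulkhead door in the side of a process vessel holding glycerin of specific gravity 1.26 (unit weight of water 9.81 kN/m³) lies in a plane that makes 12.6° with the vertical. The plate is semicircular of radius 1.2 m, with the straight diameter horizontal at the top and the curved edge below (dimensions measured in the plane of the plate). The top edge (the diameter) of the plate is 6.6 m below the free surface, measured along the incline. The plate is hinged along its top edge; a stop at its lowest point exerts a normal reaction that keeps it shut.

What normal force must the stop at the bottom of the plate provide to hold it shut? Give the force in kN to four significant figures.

γ = 1.26 × 9.81 = 12.3606 kN/m³.
The plate makes 12.6° with the vertical, i.e. θ = 90° − 12.6° = 77.4° to the horizontal. Measuring y along the incline from the free-surface line, vertical depth h = y·sinθ with sinθ = 0.975917.
The centroid of a semicircle lies 4r/(3π) = 0.509296 m from the diameter, here below the top edge, so y_c = 6.6 + 0.509296 = 7.1093 m and h_c = 7.1093 × 0.975917 = 6.93809 m.
A = πr²/2 = π × 1.2²/2 = 2.26195 m².
Resultant F = γ·h_c·A = 12.3606 × 6.93809 × 2.26195 = 193.982 kN.
I_c = (π/8 − 8/(9π))·r⁴ = 0.109757 × 1.2⁴ = 0.227592 m⁴.
Centre of pressure: y_p = y_c + I_c/(y_c·A) = 7.1093 + 0.227592/(7.1093 × 2.26195) = 7.1093 + 0.014153 = 7.12345 m along the plane.
The resultant acts 0.509296 + 0.014153 = 0.523449 m (along the plate) below the hinge at the top edge, so the moment about the hinge is M = F × 0.523449 = 193.982 × 0.523449 = 101.54 kN·m.
A normal force at the bottom, 1.2 m from the hinge, must supply this moment: P = 101.54/1.2 = 84.6167 kN.

P ≈ 84.62 kN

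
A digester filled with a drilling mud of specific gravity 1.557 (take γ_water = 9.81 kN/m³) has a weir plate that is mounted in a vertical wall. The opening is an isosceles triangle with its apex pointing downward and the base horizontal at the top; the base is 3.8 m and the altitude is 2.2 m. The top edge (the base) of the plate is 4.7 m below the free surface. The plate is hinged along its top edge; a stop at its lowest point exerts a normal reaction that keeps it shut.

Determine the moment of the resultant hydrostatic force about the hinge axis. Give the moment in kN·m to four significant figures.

γ = 1.557 × 9.81 = 15.27417 kN/m³.
With the apex down, the centroid sits h/3 = 2.2/3 = 0.733333 m below the base (the top edge), so the centroid depth is h_c = 4.7 + 0.733333 = 5.43333 m.
A = ½ × 3.8 × 2.2 = 4.18 m².
Resultant F = γ·h_c·A = 15.27417 × 5.43333 × 4.18 = 346.897 kN.
I_c = b·h³/36 = 3.8 × 2.2³/36 = 1.12396 m⁴.
Centre of pressure: y_p = y_c + I_c/(y_c·A) = 5.43333 + 1.12396/(5.43333 × 4.18) = 5.43333 + 0.049489 = 5.48282 m along the plane.
The resultant acts 0.733333 + 0.049489 = 0.782822 m (along the plate) below the hinge at the top edge, so the moment about the hinge is M = F × 0.782822 = 346.897 × 0.782822 = 271.559 kN·m.

M ≈ 271.6 kN·m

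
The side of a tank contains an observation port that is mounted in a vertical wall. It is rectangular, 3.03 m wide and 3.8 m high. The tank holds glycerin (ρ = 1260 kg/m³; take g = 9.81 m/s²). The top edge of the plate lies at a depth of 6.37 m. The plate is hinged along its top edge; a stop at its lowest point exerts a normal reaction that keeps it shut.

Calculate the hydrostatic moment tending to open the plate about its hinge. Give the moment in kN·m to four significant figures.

M ≈ 2408 kN·m

γ = ρg = 1260 × 9.81 / 1000 = 12.3606 kN/m³.
The centroid lies 3.8/2 = 1.9 m below the top edge, so the centroid depth is h_c = 6.37 + 1.9 = 8.27 m.
A = 3.03 × 3.8 = 11.514 m².
Resultant F = γ·h_c·A = 12.3606 × 8.27 × 11.514 = 1176.99 kN.
I_c = b·h³/12 = 3.03 × 3.8³/12 = 13.8552 m⁴.
Centre of pressure: y_p = y_c + I_c/(y_c·A) = 8.27 + 13.8552/(8.27 × 11.514) = 8.27 + 0.145506 = 8.41551 m along the plane.
The resultant acts 1.9 + 0.145506 = 2.04551 m (along the plate) below the hinge at the top edge, so the moment about the hinge is M = F × 2.04551 = 1176.99 × 2.04551 = 2407.54 kN·m.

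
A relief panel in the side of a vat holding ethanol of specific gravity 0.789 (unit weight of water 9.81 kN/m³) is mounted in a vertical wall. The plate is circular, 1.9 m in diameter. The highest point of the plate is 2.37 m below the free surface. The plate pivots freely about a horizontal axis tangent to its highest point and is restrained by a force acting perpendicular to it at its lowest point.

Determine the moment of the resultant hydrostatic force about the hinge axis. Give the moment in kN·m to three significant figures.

M ≈ 74.2 kN·m

γ = 0.789 × 9.81 = 7.74009 kN/m³.
The centroid is at the centre, 0.95 m below the top of the plate, so the centroid depth is h_c = 2.37 + 0.95 = 3.32 m.
A = π(0.95)² = 2.83529 m².
Resultant F = γ·h_c·A = 7.74009 × 3.32 × 2.83529 = 72.8587 kN.
I_c = πr⁴/4 = π × 0.95⁴/4 = 0.639712 m⁴.
Centre of pressure: y_p = y_c + I_c/(y_c·A) = 3.32 + 0.639712/(3.32 × 2.83529) = 3.32 + 0.0679593 = 3.38796 m along the plane.
The resultant acts 0.95 + 0.0679593 = 1.01796 m (along the plate) below the hinge at the top edge, so the moment about the hinge is M = F × 1.01796 = 72.8587 × 1.01796 = 74.1672 kN·m.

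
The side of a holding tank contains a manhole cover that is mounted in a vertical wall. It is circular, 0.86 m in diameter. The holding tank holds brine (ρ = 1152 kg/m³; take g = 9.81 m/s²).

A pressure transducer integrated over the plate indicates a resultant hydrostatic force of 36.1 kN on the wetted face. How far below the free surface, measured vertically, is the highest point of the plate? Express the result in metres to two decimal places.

d_top ≈ 5.07 m

γ = ρg = 1152 × 9.81 / 1000 = 11.30112 kN/m³.
A = π(0.43)² = 0.58088 m².
From F = γ·h_c·A, the centroid depth is h_c = 36.1/(11.30112 × 0.58088) = 5.4992 m.
The centroid is at the centre, 0.43 m below the top of the plate, so the highest point sits at h_top = 5.4992 − 0.43 = 5.0692 m below the surface.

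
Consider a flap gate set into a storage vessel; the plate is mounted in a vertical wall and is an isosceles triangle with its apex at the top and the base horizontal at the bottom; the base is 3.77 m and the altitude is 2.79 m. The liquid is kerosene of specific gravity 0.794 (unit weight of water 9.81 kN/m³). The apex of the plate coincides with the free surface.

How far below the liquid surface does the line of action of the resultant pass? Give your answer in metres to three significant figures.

γ = 0.794 × 9.81 = 7.78914 kN/m³.
With the apex up, the centroid sits 2h/3 = 2 × 2.79/3 = 1.86 m below the apex, so the centroid depth is h_c = 1.86 m.
A = ½ × 3.77 × 2.79 = 5.25915 m².
Resultant F = γ·h_c·A = 7.78914 × 1.86 × 5.25915 = 76.1935 kN.
I_c = b·h³/36 = 3.77 × 2.79³/36 = 2.27432 m⁴.
Centre of pressure: y_p = y_c + I_c/(y_c·A) = 1.86 + 2.27432/(1.86 × 5.25915) = 1.86 + 0.2325 = 2.0925 m along the plane.

h_p = 2.09 m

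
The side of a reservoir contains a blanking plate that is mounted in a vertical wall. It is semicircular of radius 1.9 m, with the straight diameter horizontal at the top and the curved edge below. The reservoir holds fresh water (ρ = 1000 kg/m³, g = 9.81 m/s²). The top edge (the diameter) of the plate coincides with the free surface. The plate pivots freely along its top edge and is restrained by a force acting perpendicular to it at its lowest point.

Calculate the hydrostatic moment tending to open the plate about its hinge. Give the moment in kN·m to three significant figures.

γ = ρg = 1000 × 9.81 = 9810 N/m³ = 9.81 kN/m³.
The centroid of a semicircle lies 4r/(3π) = 0.806385 m from the diameter, here below the top edge, so the centroid depth is h_c = 0.806385 m.
A = πr²/2 = π × 1.9²/2 = 5.67057 m².
Resultant F = γ·h_c·A = 9.81 × 0.806385 × 5.67057 = 44.8578 kN.
I_c = (π/8 − 8/(9π))·r⁴ = 0.109757 × 1.9⁴ = 1.43036 m⁴.
Centre of pressure: y_p = y_c + I_c/(y_c·A) = 0.806385 + 1.43036/(0.806385 × 5.67057) = 0.806385 + 0.312807 = 1.11919 m along the plane.
The resultant acts 0.806385 + 0.312807 = 1.11919 m (along the plate) below the hinge at the top edge, so the moment about the hinge is M = F × 1.11919 = 44.8578 × 1.11919 = 50.2044 kN·m.

M ≈ 50.2 kN·m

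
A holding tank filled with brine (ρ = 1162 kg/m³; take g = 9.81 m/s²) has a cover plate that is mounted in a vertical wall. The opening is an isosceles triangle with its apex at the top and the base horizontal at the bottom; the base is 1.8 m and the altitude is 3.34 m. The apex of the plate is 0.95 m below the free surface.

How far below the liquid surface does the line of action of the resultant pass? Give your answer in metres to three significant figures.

γ = ρg = 1162 × 9.81 / 1000 = 11.39922 kN/m³.
With the apex up, the centroid sits 2h/3 = 2 × 3.34/3 = 2.22667 m below the apex, so the centroid depth is h_c = 0.95 + 2.22667 = 3.17667 m.
A = ½ × 1.8 × 3.34 = 3.006 m².
Resultant F = γ·h_c·A = 11.39922 × 3.17667 × 3.006 = 108.852 kN.
I_c = b·h³/36 = 1.8 × 3.34³/36 = 1.86299 m⁴.
Centre of pressure: y_p = y_c + I_c/(y_c·A) = 3.17667 + 1.86299/(3.17667 × 3.006) = 3.17667 + 0.195096 = 3.37177 m along the plane.

h_p = 3.37 m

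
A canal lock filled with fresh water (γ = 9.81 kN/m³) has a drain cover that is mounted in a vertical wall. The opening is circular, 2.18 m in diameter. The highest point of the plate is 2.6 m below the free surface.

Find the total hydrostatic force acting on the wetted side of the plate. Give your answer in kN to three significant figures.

F ≈ 135 kN

γ = 9.81 kN/m³.
The centroid is at the centre, 1.09 m below the top of the plate, so the centroid depth is h_c = 2.6 + 1.09 = 3.69 m.
A = π(1.09)² = 3.73253 m².
Resultant F = γ·h_c·A = 9.81 × 3.69 × 3.73253 = 135.113 kN.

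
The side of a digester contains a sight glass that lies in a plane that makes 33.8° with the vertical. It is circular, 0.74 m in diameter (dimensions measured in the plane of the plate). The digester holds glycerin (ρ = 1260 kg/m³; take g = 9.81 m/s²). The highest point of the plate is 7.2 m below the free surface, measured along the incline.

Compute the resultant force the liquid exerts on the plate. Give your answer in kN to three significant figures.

γ = ρg = 1260 × 9.81 / 1000 = 12.3606 kN/m³.
The plate makes 33.8° with the vertical, i.e. θ = 90° − 33.8° = 56.2° to the horizontal. Measuring y along the incline from the free-surface line, vertical depth h = y·sinθ with sinθ = 0.830984.
The centroid is at the centre, 0.37 m below the top of the plate, so y_c = 7.2 + 0.37 = 7.57 m and h_c = 7.57 × 0.830984 = 6.29055 m.
A = π(0.37)² = 0.430084 m².
Resultant F = γ·h_c·A = 12.3606 × 6.29055 × 0.430084 = 33.4412 kN.

F ≈ 33.4 kN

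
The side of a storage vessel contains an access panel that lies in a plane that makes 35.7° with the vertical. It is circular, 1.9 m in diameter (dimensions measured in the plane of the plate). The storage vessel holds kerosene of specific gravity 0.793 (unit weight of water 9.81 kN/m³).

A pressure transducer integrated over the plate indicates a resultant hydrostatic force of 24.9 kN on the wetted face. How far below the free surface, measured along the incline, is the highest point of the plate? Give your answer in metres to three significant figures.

γ = 0.793 × 9.81 = 7.77933 kN/m³.
A = π(0.95)² = 2.83529 m².
From F = γ·h_c·A, the centroid depth is h_c = 24.9/(7.77933 × 2.83529) = 1.12891 m.
The plate makes 35.7° with the vertical, i.e. θ = 90° − 35.7° = 54.3° to the horizontal. Measuring y along the incline from the free-surface line, vertical depth h = y·sinθ with sinθ = 0.812084.
Along the incline, y_c = h_c/sinθ = 1.12891/0.812084 = 1.39014 m.
The centroid is at the centre, 0.95 m below the top of the plate, so the highest point sits at y_top = 1.39014 − 0.95 = 0.44014 m along the incline.

y_top ≈ 0.440 m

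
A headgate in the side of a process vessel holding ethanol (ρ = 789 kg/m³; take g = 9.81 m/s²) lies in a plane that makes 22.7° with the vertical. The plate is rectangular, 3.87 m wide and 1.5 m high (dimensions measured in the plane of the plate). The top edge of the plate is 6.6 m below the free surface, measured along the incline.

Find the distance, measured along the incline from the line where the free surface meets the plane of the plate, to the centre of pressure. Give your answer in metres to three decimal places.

γ = ρg = 789 × 9.81 / 1000 = 7.74009 kN/m³.
The plate makes 22.7° with the vertical, i.e. θ = 90° − 22.7° = 67.3° to the horizontal. Measuring y along the incline from the free-surface line, vertical depth h = y·sinθ with sinθ = 0.922538.
The centroid lies 1.5/2 = 0.75 m below the top edge, so y_c = 6.6 + 0.75 = 7.35 m and h_c = 7.35 × 0.922538 = 6.78065 m.
A = 3.87 × 1.5 = 5.805 m².
Resultant F = γ·h_c·A = 7.74009 × 6.78065 × 5.805 = 304.663 kN.
I_c = b·h³/12 = 3.87 × 1.5³/12 = 1.08844 m⁴.
Centre of pressure: y_p = y_c + I_c/(y_c·A) = 7.35 + 1.08844/(7.35 × 5.805) = 7.35 + 0.0255103 = 7.37551 m along the plane.

y_p = 7.376 m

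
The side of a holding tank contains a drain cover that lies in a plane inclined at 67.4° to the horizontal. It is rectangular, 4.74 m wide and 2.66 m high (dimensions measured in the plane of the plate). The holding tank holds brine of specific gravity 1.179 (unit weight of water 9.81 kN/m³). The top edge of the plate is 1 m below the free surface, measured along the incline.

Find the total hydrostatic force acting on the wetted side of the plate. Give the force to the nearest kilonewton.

γ = 1.179 × 9.81 = 11.56599 kN/m³.
Let θ = 67.4° be the plate's angle to the horizontal; measure y along the incline from where the plane meets the free surface. Vertical depth h = y·sinθ with sinθ = 0.923210.
The centroid lies 2.66/2 = 1.33 m below the top edge, so y_c = 1 + 1.33 = 2.33 m and h_c = 2.33 × 0.923210 = 2.15108 m.
A = 4.74 × 2.66 = 12.6084 m².
Resultant F = γ·h_c·A = 11.56599 × 2.15108 × 12.6084 = 313.689 kN.

F ≈ 314 kN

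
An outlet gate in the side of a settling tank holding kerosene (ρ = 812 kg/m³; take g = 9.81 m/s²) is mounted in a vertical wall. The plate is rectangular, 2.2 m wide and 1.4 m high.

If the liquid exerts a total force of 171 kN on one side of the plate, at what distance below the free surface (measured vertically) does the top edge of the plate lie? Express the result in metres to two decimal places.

d_top ≈ 6.27 m

γ = ρg = 812 × 9.81 / 1000 = 7.96572 kN/m³.
A = 2.2 × 1.4 = 3.08 m².
From F = γ·h_c·A, the centroid depth is h_c = 171/(7.96572 × 3.08) = 6.9698 m.
The centroid lies 1.4/2 = 0.7 m below the top edge, so the top edge sits at h_top = 6.9698 − 0.7 = 6.2698 m below the surface.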